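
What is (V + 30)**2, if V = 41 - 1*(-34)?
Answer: 11025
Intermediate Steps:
V = 75 (V = 41 + 34 = 75)
(V + 30)**2 = (75 + 30)**2 = 105**2 = 11025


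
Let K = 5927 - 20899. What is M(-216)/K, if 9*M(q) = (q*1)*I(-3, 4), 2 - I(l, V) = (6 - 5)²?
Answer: 6/3743 ≈ 0.0016030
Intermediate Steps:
I(l, V) = 1 (I(l, V) = 2 - (6 - 5)² = 2 - 1*1² = 2 - 1*1 = 2 - 1 = 1)
M(q) = q/9 (M(q) = ((q*1)*1)/9 = (q*1)/9 = q/9)
K = -14972
M(-216)/K = ((⅑)*(-216))/(-14972) = -24*(-1/14972) = 6/3743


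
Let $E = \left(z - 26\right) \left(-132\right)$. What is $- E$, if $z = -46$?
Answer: $-9504$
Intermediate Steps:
$E = 9504$ ($E = \left(-46 - 26\right) \left(-132\right) = \left(-72\right) \left(-132\right) = 9504$)
$- E = \left(-1\right) 9504 = -9504$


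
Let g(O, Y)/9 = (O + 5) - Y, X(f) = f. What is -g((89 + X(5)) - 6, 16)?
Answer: -693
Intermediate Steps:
g(O, Y) = 45 - 9*Y + 9*O (g(O, Y) = 9*((O + 5) - Y) = 9*((5 + O) - Y) = 9*(5 + O - Y) = 45 - 9*Y + 9*O)
-g((89 + X(5)) - 6, 16) = -(45 - 9*16 + 9*((89 + 5) - 6)) = -(45 - 144 + 9*(94 - 6)) = -(45 - 144 + 9*88) = -(45 - 144 + 792) = -1*693 = -693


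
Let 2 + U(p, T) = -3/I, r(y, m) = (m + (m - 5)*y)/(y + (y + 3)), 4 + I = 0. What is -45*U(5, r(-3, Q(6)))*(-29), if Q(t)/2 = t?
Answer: -6525/4 ≈ -1631.3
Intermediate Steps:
I = -4 (I = -4 + 0 = -4)
Q(t) = 2*t
r(y, m) = (m + y*(-5 + m))/(3 + 2*y) (r(y, m) = (m + (-5 + m)*y)/(y + (3 + y)) = (m + y*(-5 + m))/(3 + 2*y))
U(p, T) = -5/4 (U(p, T) = -2 - 3/(-4) = -2 - 3*(-1/4) = -2 + 3/4 = -5/4)
-45*U(5, r(-3, Q(6)))*(-29) = -45*(-5/4)*(-29) = (225/4)*(-29) = -6525/4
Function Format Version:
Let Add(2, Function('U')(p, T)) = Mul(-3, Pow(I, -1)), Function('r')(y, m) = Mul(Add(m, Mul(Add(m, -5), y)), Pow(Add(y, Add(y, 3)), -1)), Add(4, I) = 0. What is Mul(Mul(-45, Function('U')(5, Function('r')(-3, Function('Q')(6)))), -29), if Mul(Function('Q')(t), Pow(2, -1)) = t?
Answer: Rational(-6525, 4) ≈ -1631.3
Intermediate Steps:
I = -4 (I = Add(-4, 0) = -4)
Function('Q')(t) = Mul(2, t)
Function('r')(y, m) = Mul(Pow(Add(3, Mul(2, y)), -1), Add(m, Mul(y, Add(-5, m)))) (Function('r')(y, m) = Mul(Add(m, Mul(Add(-5, m), y)), Pow(Add(y, Add(3, y)), -1)) = Mul(Add(m, Mul(y, Add(-5, m))), Pow(Add(3, Mul(2, y)), -1)) = Mul(Pow(Add(3, Mul(2, y)), -1), Add(m, Mul(y, Add(-5, m)))))
Function('U')(p, T) = Rational(-5, 4) (Function('U')(p, T) = Add(-2, Mul(-3, Pow(-4, -1))) = Add(-2, Mul(-3, Rational(-1, 4))) = Add(-2, Rational(3, 4)) = Rational(-5, 4))
Mul(Mul(-45, Function('U')(5, Function('r')(-3, Function('Q')(6)))), -29) = Mul(Mul(-45, Rational(-5, 4)), -29) = Mul(Rational(225, 4), -29) = Rational(-6525, 4)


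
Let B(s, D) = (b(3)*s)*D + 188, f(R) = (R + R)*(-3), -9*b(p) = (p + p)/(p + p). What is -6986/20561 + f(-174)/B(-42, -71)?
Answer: -33700516/4420615 ≈ -7.6235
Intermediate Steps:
b(p) = -1/9 (b(p) = -(p + p)/(9*(p + p)) = -2*p/(9*(2*p)) = -2*p*1/(2*p)/9 = -1/9*1 = -1/9)
f(R) = -6*R (f(R) = (2*R)*(-3) = -6*R)
B(s, D) = 188 - D*s/9 (B(s, D) = (-s/9)*D + 188 = -D*s/9 + 188 = 188 - D*s/9)
-6986/20561 + f(-174)/B(-42, -71) = -6986/20561 + (-6*(-174))/(188 - 1/9*(-71)*(-42)) = -6986*1/20561 + 1044/(188 - 994/3) = -6986/20561 + 1044/(-430/3) = -6986/20561 + 1044*(-3/430) = -6986/20561 - 1566/215 = -33700516/4420615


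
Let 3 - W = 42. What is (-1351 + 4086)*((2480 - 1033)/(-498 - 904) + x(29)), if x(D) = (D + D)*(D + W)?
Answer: -2227950145/1402 ≈ -1.5891e+6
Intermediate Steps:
W = -39 (W = 3 - 1*42 = 3 - 42 = -39)
x(D) = 2*D*(-39 + D) (x(D) = (D + D)*(D - 39) = (2*D)*(-39 + D) = 2*D*(-39 + D))
(-1351 + 4086)*((2480 - 1033)/(-498 - 904) + x(29)) = (-1351 + 4086)*((2480 - 1033)/(-498 - 904) + 2*29*(-39 + 29)) = 2735*(1447/(-1402) + 2*29*(-10)) = 2735*(1447*(-1/1402) - 580) = 2735*(-1447/1402 - 580) = 2735*(-814607/1402) = -2227950145/1402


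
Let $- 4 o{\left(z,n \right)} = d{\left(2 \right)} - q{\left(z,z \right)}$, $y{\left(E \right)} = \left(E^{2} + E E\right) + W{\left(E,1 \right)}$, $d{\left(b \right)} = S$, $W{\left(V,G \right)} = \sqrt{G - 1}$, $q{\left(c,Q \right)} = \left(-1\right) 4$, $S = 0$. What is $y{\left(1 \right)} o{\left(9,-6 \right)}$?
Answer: $-2$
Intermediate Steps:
$q{\left(c,Q \right)} = -4$
$W{\left(V,G \right)} = \sqrt{-1 + G}$
$d{\left(b \right)} = 0$
$y{\left(E \right)} = 2 E^{2}$ ($y{\left(E \right)} = \left(E^{2} + E E\right) + \sqrt{-1 + 1} = \left(E^{2} + E^{2}\right) + \sqrt{0} = 2 E^{2} + 0 = 2 E^{2}$)
$o{\left(z,n \right)} = -1$ ($o{\left(z,n \right)} = - \frac{0 - -4}{4} = - \frac{0 + 4}{4} = \left(- \frac{1}{4}\right) 4 = -1$)
$y{\left(1 \right)} o{\left(9,-6 \right)} = 2 \cdot 1^{2} \left(-1\right) = 2 \cdot 1 \left(-1\right) = 2 \left(-1\right) = -2$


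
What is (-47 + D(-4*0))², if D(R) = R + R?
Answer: 2209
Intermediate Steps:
D(R) = 2*R
(-47 + D(-4*0))² = (-47 + 2*(-4*0))² = (-47 + 2*0)² = (-47 + 0)² = (-47)² = 2209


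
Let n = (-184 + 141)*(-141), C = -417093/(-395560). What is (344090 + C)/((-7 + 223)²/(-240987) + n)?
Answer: 10933472347755197/192645304863000 ≈ 56.754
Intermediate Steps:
C = 417093/395560 (C = -417093*(-1/395560) = 417093/395560 ≈ 1.0544)
n = 6063 (n = -43*(-141) = 6063)
(344090 + C)/((-7 + 223)²/(-240987) + n) = (344090 + 417093/395560)/((-7 + 223)²/(-240987) + 6063) = 136108657493/(395560*(216²*(-1/240987) + 6063)) = 136108657493/(395560*(46656*(-1/240987) + 6063)) = 136108657493/(395560*(-15552/80329 + 6063)) = 136108657493/(395560*(487019175/80329)) = (136108657493/395560)*(80329/487019175) = 10933472347755197/192645304863000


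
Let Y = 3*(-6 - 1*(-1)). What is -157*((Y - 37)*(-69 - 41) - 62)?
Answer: -888306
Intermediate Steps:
Y = -15 (Y = 3*(-6 + 1) = 3*(-5) = -15)
-157*((Y - 37)*(-69 - 41) - 62) = -157*((-15 - 37)*(-69 - 41) - 62) = -157*(-52*(-110) - 62) = -157*(5720 - 62) = -157*5658 = -888306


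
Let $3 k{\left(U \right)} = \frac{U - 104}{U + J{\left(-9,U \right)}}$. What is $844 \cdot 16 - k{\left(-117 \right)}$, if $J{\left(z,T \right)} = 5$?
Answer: $\frac{4537123}{336} \approx 13503.0$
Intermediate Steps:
$k{\left(U \right)} = \frac{-104 + U}{3 \left(5 + U\right)}$ ($k{\left(U \right)} = \frac{\left(U - 104\right) \frac{1}{U + 5}}{3} = \frac{\left(-104 + U\right) \frac{1}{5 + U}}{3} = \frac{\frac{1}{5 + U} \left(-104 + U\right)}{3} = \frac{-104 + U}{3 \left(5 + U\right)}$)
$844 \cdot 16 - k{\left(-117 \right)} = 844 \cdot 16 - \frac{-104 - 117}{3 \left(5 - 117\right)} = 13504 - \frac{1}{3} \frac{1}{-112} \left(-221\right) = 13504 - \frac{1}{3} \left(- \frac{1}{112}\right) \left(-221\right) = 13504 - \frac{221}{336} = \frac{4537123}{336}$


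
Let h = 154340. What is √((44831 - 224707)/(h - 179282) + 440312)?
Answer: √68481015719190/12471 ≈ 663.57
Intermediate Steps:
√((44831 - 224707)/(h - 179282) + 440312) = √((44831 - 224707)/(154340 - 179282) + 440312) = √(-179876/(-24942) + 440312) = √(-179876*(-1/24942) + 440312) = √(89938/12471 + 440312) = √(5491220890/12471) = √68481015719190/12471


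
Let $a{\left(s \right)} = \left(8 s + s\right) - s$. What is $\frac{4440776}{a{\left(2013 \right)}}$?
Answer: $\frac{555097}{2013} \approx 275.76$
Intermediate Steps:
$a{\left(s \right)} = 8 s$ ($a{\left(s \right)} = 9 s - s = 8 s$)
$\frac{4440776}{a{\left(2013 \right)}} = \frac{4440776}{8 \cdot 2013} = \frac{4440776}{16104} = 4440776 \cdot \frac{1}{16104} = \frac{555097}{2013}$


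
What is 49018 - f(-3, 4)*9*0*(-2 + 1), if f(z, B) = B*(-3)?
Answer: 49018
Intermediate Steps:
f(z, B) = -3*B
49018 - f(-3, 4)*9*0*(-2 + 1) = 49018 - -3*4*9*0*(-2 + 1) = 49018 - (-12*9)*0*(-1) = 49018 - (-108)*0 = 49018 - 1*0 = 49018 + 0 = 49018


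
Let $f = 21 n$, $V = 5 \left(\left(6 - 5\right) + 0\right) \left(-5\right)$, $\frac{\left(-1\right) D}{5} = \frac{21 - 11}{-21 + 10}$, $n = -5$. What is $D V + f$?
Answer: $- \frac{2405}{11} \approx -218.64$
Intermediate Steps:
$D = \frac{50}{11}$ ($D = - 5 \frac{21 - 11}{-21 + 10} = - 5 \frac{10}{-11} = - 5 \cdot 10 \left(- \frac{1}{11}\right) = \left(-5\right) \left(- \frac{10}{11}\right) = \frac{50}{11} \approx 4.5455$)
$V = -25$ ($V = 5 \left(1 + 0\right) \left(-5\right) = 5 \cdot 1 \left(-5\right) = 5 \left(-5\right) = -25$)
$f = -105$ ($f = 21 \left(-5\right) = -105$)
$D V + f = \frac{50}{11} \left(-25\right) - 105 = - \frac{1250}{11} - 105 = - \frac{2405}{11}$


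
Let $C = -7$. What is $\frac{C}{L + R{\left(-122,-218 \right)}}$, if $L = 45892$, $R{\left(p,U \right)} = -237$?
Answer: $- \frac{7}{45655} \approx -0.00015332$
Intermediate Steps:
$\frac{C}{L + R{\left(-122,-218 \right)}} = \frac{1}{45892 - 237} \left(-7\right) = \frac{1}{45655} \left(-7\right) = - \frac{7}{45655}$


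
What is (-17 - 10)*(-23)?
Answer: 621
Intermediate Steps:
(-17 - 10)*(-23) = -27*(-23) = 621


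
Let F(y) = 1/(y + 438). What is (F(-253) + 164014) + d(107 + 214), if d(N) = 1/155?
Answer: 940620358/5735 ≈ 1.6401e+5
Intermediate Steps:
d(N) = 1/155
F(y) = 1/(438 + y)
(F(-253) + 164014) + d(107 + 214) = (1/(438 - 253) + 164014) + 1/155 = (1/185 + 164014) + 1/155 = 30342591/185 + 1/155 = 940620358/5735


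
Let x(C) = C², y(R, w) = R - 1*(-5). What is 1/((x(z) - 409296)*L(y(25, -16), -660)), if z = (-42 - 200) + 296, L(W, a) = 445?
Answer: -1/180839100 ≈ -5.5298e-9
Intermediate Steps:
y(R, w) = 5 + R (y(R, w) = R + 5 = 5 + R)
z = 54 (z = -242 + 296 = 54)
1/((x(z) - 409296)*L(y(25, -16), -660)) = 1/(54² - 409296*445) = (1/445)/(2916 - 409296) = (1/445)/(-406380) = -1/406380*1/445 = -1/180839100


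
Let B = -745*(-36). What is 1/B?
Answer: 1/26820 ≈ 3.7286e-5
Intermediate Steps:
B = 26820
1/B = 1/26820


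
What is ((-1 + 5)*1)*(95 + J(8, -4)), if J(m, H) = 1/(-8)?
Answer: 759/2 ≈ 379.50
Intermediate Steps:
J(m, H) = -⅛
((-1 + 5)*1)*(95 + J(8, -4)) = ((-1 + 5)*1)*(95 - ⅛) = (4*1)*(759/8) = 4*(759/8) = 759/2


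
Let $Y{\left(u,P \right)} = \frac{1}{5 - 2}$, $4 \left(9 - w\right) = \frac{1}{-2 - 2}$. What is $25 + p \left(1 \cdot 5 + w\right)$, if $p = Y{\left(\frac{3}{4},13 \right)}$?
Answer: $\frac{475}{16} \approx 29.688$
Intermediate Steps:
$w = \frac{145}{16}$ ($w = 9 - \frac{1}{4 \left(-2 - 2\right)} = 9 - \frac{1}{4 \left(-4\right)} = 9 - - \frac{1}{16} = 9 + \frac{1}{16} = \frac{145}{16} \approx 9.0625$)
$Y{\left(u,P \right)} = \frac{1}{3}$
$p = \frac{1}{3} \approx 0.33333$
$25 + p \left(1 \cdot 5 + w\right) = 25 + \frac{1 \cdot 5 + \frac{145}{16}}{3} = 25 + \frac{5 + \frac{145}{16}}{3} = 25 + \frac{1}{3} \cdot \frac{225}{16} = 25 + \frac{75}{16} = \frac{475}{16}$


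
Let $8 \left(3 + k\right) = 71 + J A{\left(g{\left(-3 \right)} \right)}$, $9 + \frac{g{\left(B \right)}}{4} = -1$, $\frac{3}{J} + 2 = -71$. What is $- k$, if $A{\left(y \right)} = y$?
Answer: $- \frac{3551}{584} \approx -6.0805$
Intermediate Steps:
$J = - \frac{3}{73}$ ($J = \frac{3}{-2 - 71} = \frac{3}{-73} = 3 \left(- \frac{1}{73}\right) = - \frac{3}{73} \approx -0.041096$)
$g{\left(B \right)} = -40$ ($g{\left(B \right)} = -36 + 4 \left(-1\right) = -36 - 4 = -40$)
$k = \frac{3551}{584}$ ($k = -3 + \frac{71 - - \frac{120}{73}}{8} = -3 + \frac{71 + \frac{120}{73}}{8} = -3 + \frac{1}{8} \cdot \frac{5303}{73} = -3 + \frac{5303}{584} = \frac{3551}{584} \approx 6.0805$)
$- k = \left(-1\right) \frac{3551}{584} = - \frac{3551}{584}$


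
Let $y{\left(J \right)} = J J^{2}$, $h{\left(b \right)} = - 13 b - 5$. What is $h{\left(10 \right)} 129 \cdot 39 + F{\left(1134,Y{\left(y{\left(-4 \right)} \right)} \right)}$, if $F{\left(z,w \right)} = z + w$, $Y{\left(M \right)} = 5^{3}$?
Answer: $-677926$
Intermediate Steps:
$h{\left(b \right)} = -5 - 13 b$
$y{\left(J \right)} = J^{3}$
$Y{\left(M \right)} = 125$
$F{\left(z,w \right)} = w + z$
$h{\left(10 \right)} 129 \cdot 39 + F{\left(1134,Y{\left(y{\left(-4 \right)} \right)} \right)} = \left(-5 - 130\right) 129 \cdot 39 + \left(125 + 1134\right) = \left(-5 - 130\right) 129 \cdot 39 + 1259 = \left(-135\right) 129 \cdot 39 + 1259 = \left(-17415\right) 39 + 1259 = -679185 + 1259 = -677926$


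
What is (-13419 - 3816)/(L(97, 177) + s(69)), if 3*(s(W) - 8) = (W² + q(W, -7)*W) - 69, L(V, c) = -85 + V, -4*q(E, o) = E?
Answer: -22980/1583 ≈ -14.517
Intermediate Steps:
q(E, o) = -E/4
s(W) = -15 + W²/4 (s(W) = 8 + ((W² + (-W/4)*W) - 69)/3 = 8 + ((W² - W²/4) - 69)/3 = 8 + (3*W²/4 - 69)/3 = 8 + (-69 + 3*W²/4)/3 = 8 + (-23 + W²/4) = -15 + W²/4)
(-13419 - 3816)/(L(97, 177) + s(69)) = (-13419 - 3816)/((-85 + 97) + (-15 + (¼)*69²)) = -17235/(12 + (-15 + (¼)*4761)) = -17235/(12 + (-15 + 4761/4)) = -17235/(12 + 4701/4) = -17235/4749/4 = -17235*4/4749 = -22980/1583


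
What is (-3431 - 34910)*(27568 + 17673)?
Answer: -1734585181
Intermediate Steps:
(-3431 - 34910)*(27568 + 17673) = -38341*45241 = -1734585181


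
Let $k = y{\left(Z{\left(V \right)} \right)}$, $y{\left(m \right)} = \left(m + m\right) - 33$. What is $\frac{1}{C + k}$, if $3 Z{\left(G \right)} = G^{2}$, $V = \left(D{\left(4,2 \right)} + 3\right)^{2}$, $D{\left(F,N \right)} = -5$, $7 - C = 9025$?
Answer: $- \frac{3}{27121} \approx -0.00011062$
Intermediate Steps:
$C = -9018$ ($C = 7 - 9025 = -9018$)
$V = 4$ ($V = \left(-5 + 3\right)^{2} = \left(-2\right)^{2} = 4$)
$Z{\left(G \right)} = \frac{G^{2}}{3}$
$y{\left(m \right)} = -33 + 2 m$ ($y{\left(m \right)} = 2 m - 33 = -33 + 2 m$)
$k = - \frac{67}{3}$ ($k = -33 + 2 \frac{4^{2}}{3} = -33 + 2 \cdot \frac{1}{3} \cdot 16 = -33 + 2 \cdot \frac{16}{3} = -33 + \frac{32}{3} = - \frac{67}{3} \approx -22.333$)
$\frac{1}{C + k} = \frac{1}{-9018 - \frac{67}{3}} = \frac{1}{- \frac{27121}{3}} = - \frac{3}{27121}$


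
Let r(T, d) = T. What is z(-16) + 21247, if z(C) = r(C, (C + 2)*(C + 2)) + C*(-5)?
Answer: 21311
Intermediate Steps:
z(C) = -4*C (z(C) = C + C*(-5) = C - 5*C = -4*C)
z(-16) + 21247 = -4*(-16) + 21247 = 64 + 21247 = 21311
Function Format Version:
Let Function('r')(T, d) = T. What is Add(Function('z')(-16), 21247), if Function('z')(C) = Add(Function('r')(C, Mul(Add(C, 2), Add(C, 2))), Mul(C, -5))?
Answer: 21311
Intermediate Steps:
Function('z')(C) = Mul(-4, C) (Function('z')(C) = Add(C, Mul(C, -5)) = Add(C, Mul(-5, C)) = Mul(-4, C))
Add(Function('z')(-16), 21247) = Add(Mul(-4, -16), 21247) = Add(64, 21247) = 21311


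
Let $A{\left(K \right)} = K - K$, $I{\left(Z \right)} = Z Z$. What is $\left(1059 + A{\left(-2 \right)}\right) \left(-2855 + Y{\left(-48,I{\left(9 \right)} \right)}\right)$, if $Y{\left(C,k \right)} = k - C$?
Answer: $-2886834$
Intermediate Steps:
$I{\left(Z \right)} = Z^{2}$
$A{\left(K \right)} = 0$
$\left(1059 + A{\left(-2 \right)}\right) \left(-2855 + Y{\left(-48,I{\left(9 \right)} \right)}\right) = \left(1059 + 0\right) \left(-2855 - \left(-48 - 9^{2}\right)\right) = 1059 \left(-2855 + \left(81 + 48\right)\right) = 1059 \left(-2855 + 129\right) = 1059 \left(-2726\right) = -2886834$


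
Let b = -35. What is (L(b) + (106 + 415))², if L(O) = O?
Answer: 236196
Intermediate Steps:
(L(b) + (106 + 415))² = (-35 + (106 + 415))² = (-35 + 521)² = 486² = 236196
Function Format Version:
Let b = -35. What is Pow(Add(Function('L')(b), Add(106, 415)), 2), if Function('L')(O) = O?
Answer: 236196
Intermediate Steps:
Pow(Add(Function('L')(b), Add(106, 415)), 2) = Pow(Add(-35, Add(106, 415)), 2) = Pow(Add(-35, 521), 2) = Pow(486, 2) = 236196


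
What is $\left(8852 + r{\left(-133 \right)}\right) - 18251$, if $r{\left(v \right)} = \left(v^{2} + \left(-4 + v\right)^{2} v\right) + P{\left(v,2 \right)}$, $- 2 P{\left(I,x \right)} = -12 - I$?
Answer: $- \frac{4976095}{2} \approx -2.488 \cdot 10^{6}$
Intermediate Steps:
$P{\left(I,x \right)} = 6 + \frac{I}{2}$ ($P{\left(I,x \right)} = - \frac{-12 - I}{2} = 6 + \frac{I}{2}$)
$r{\left(v \right)} = 6 + v^{2} + \frac{v}{2} + v \left(-4 + v\right)^{2}$ ($r{\left(v \right)} = \left(v^{2} + \left(-4 + v\right)^{2} v\right) + \left(6 + \frac{v}{2}\right) = \left(v^{2} + v \left(-4 + v\right)^{2}\right) + \left(6 + \frac{v}{2}\right) = 6 + v^{2} + \frac{v}{2} + v \left(-4 + v\right)^{2}$)
$\left(8852 + r{\left(-133 \right)}\right) - 18251 = \left(8852 + \left(6 + \left(-133\right)^{3} - 7 \left(-133\right)^{2} + \frac{33}{2} \left(-133\right)\right)\right) - 18251 = \left(8852 - \frac{4957297}{2}\right) - 18251 = - \frac{4939593}{2} - 18251 = - \frac{4976095}{2}$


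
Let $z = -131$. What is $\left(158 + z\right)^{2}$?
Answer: $729$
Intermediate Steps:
$\left(158 + z\right)^{2} = \left(158 - 131\right)^{2} = 27^{2} = 729$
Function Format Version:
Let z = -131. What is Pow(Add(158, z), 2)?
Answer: 729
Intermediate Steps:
Pow(Add(158, z), 2) = Pow(Add(158, -131), 2) = Pow(27, 2) = 729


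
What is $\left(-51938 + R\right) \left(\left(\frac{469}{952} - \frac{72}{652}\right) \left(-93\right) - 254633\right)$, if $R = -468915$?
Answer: $\frac{2940471618120049}{22168} \approx 1.3264 \cdot 10^{11}$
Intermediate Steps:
$\left(-51938 + R\right) \left(\left(\frac{469}{952} - \frac{72}{652}\right) \left(-93\right) - 254633\right) = \left(-51938 - 468915\right) \left(\left(\frac{469}{952} - \frac{72}{652}\right) \left(-93\right) - 254633\right) = - 520853 \left(\left(469 \cdot \frac{1}{952} - \frac{18}{163}\right) \left(-93\right) - 254633\right) = - 520853 \left(\left(\frac{67}{136} - \frac{18}{163}\right) \left(-93\right) - 254633\right) = - 520853 \left(\frac{8473}{22168} \left(-93\right) - 254633\right) = - 520853 \left(- \frac{787989}{22168} - 254633\right) = \left(-520853\right) \left(- \frac{5645492333}{22168}\right) = \frac{2940471618120049}{22168}$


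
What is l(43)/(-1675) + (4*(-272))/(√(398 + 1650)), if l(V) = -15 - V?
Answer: 58/1675 - 17*√2 ≈ -24.007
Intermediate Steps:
l(43)/(-1675) + (4*(-272))/(√(398 + 1650)) = (-15 - 1*43)/(-1675) + (4*(-272))/(√(398 + 1650)) = (-15 - 43)*(-1/1675) - 1088*√2/64 = -58*(-1/1675) - 1088*√2/64 = 58/1675 - 17*√2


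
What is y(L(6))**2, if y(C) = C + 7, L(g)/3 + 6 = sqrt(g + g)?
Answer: 229 - 132*sqrt(3) ≈ 0.36929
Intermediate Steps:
L(g) = -18 + 3*sqrt(2)*sqrt(g) (L(g) = -18 + 3*sqrt(g + g) = -18 + 3*sqrt(2*g) = -18 + 3*(sqrt(2)*sqrt(g)) = -18 + 3*sqrt(2)*sqrt(g))
y(C) = 7 + C
y(L(6))**2 = (7 + (-18 + 3*sqrt(2)*sqrt(6)))**2 = (7 + (-18 + 6*sqrt(3)))**2 = (-11 + 6*sqrt(3))**2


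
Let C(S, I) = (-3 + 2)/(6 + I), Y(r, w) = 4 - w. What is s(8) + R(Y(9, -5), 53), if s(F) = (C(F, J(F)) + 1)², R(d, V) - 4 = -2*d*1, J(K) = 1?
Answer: -650/49 ≈ -13.265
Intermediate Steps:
R(d, V) = 4 - 2*d (R(d, V) = 4 - 2*d*1 = 4 - 2*d)
C(S, I) = -1/(6 + I)
s(F) = 36/49 (s(F) = (-1/(6 + 1) + 1)² = (-1/7 + 1)² = (-1*⅐ + 1)² = (-⅐ + 1)² = (6/7)² = 36/49)
s(8) + R(Y(9, -5), 53) = 36/49 + (4 - 2*(4 - 1*(-5))) = 36/49 + (4 - 2*(4 + 5)) = 36/49 + (4 - 2*9) = 36/49 + (4 - 18) = 36/49 - 14 = -650/49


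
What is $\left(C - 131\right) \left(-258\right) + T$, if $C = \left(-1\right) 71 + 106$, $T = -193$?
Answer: $24575$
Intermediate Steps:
$C = 35$ ($C = -71 + 106 = 35$)
$\left(C - 131\right) \left(-258\right) + T = \left(35 - 131\right) \left(-258\right) - 193 = \left(-96\right) \left(-258\right) - 193 = 24768 - 193 = 24575$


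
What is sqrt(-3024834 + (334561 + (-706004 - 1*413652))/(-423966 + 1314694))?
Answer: I*sqrt(599973253677570454)/445364 ≈ 1739.2*I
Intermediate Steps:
sqrt(-3024834 + (334561 + (-706004 - 1*413652))/(-423966 + 1314694)) = sqrt(-3024834 + (334561 + (-706004 - 413652))/890728) = sqrt(-3024834 + (334561 - 1119656)*(1/890728)) = sqrt(-3024834 - 785095*1/890728) = sqrt(-3024834 - 785095/890728) = sqrt(-2694305124247/890728) = I*sqrt(599973253677570454)/445364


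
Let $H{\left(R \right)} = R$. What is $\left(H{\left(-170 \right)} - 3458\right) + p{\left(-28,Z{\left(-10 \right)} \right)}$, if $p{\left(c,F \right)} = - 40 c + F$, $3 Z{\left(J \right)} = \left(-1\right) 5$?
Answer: $- \frac{7529}{3} \approx -2509.7$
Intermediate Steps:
$Z{\left(J \right)} = - \frac{5}{3}$ ($Z{\left(J \right)} = \frac{\left(-1\right) 5}{3} = \frac{1}{3} \left(-5\right) = - \frac{5}{3}$)
$p{\left(c,F \right)} = F - 40 c$
$\left(H{\left(-170 \right)} - 3458\right) + p{\left(-28,Z{\left(-10 \right)} \right)} = \left(-170 - 3458\right) - - \frac{3355}{3} = -3628 + \left(- \frac{5}{3} + 1120\right) = -3628 + \frac{3355}{3} = - \frac{7529}{3}$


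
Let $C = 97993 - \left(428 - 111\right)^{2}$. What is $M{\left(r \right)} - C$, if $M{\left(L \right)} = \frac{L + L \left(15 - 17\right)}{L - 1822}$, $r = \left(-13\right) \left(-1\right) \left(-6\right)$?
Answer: $\frac{2371161}{950} \approx 2496.0$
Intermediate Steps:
$C = -2496$ ($C = 97993 - 317^{2} = 97993 - 100489 = -2496$)
$r = -78$ ($r = 13 \left(-6\right) = -78$)
$M{\left(L \right)} = - \frac{L}{-1822 + L}$ ($M{\left(L \right)} = \frac{L + L \left(-2\right)}{-1822 + L} = \frac{L - 2 L}{-1822 + L} = \frac{\left(-1\right) L}{-1822 + L} = - \frac{L}{-1822 + L}$)
$M{\left(r \right)} - C = \left(-1\right) \left(-78\right) \frac{1}{-1822 - 78} - -2496 = \left(-1\right) \left(-78\right) \frac{1}{-1900} + 2496 = \left(-1\right) \left(-78\right) \left(- \frac{1}{1900}\right) + 2496 = - \frac{39}{950} + 2496 = \frac{2371161}{950}$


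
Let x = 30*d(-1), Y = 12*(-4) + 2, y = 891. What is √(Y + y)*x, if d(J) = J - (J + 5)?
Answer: -1950*√5 ≈ -4360.3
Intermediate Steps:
d(J) = -5 (d(J) = J - (5 + J) = J + (-5 - J) = -5)
Y = -46 (Y = -48 + 2 = -46)
x = -150 (x = 30*(-5) = -150)
√(Y + y)*x = √(-46 + 891)*(-150) = √845*(-150) = (13*√5)*(-150) = -1950*√5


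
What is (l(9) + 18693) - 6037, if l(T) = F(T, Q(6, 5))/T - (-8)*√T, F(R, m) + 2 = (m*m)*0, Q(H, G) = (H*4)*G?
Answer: 114118/9 ≈ 12680.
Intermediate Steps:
Q(H, G) = 4*G*H (Q(H, G) = (4*H)*G = 4*G*H)
F(R, m) = -2 (F(R, m) = -2 + (m*m)*0 = -2 + m²*0 = -2 + 0 = -2)
l(T) = -2/T + 8*√T (l(T) = -2/T - (-8)*√T = -2/T + 8*√T)
(l(9) + 18693) - 6037 = (2*(-1 + 4*9^(3/2))/9 + 18693) - 6037 = (2*(⅑)*(-1 + 4*27) + 18693) - 6037 = (2*(⅑)*(-1 + 108) + 18693) - 6037 = (2*(⅑)*107 + 18693) - 6037 = (214/9 + 18693) - 6037 = 168451/9 - 6037 = 114118/9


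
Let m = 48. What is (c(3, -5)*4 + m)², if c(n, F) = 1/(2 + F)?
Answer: 19600/9 ≈ 2177.8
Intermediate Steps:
(c(3, -5)*4 + m)² = (4/(2 - 5) + 48)² = (4/(-3) + 48)² = (-⅓*4 + 48)² = (-4/3 + 48)² = (140/3)² = 19600/9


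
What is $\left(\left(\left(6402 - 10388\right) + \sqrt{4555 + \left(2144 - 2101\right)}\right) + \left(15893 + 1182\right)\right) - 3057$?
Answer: $10032 + 11 \sqrt{38} \approx 10100.0$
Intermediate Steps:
$\left(\left(\left(6402 - 10388\right) + \sqrt{4555 + \left(2144 - 2101\right)}\right) + \left(15893 + 1182\right)\right) - 3057 = \left(\left(-3986 + \sqrt{4555 + \left(2144 - 2101\right)}\right) + 17075\right) - 3057 = \left(\left(-3986 + \sqrt{4555 + 43}\right) + 17075\right) - 3057 = \left(\left(-3986 + \sqrt{4598}\right) + 17075\right) - 3057 = \left(\left(-3986 + 11 \sqrt{38}\right) + 17075\right) - 3057 = \left(13089 + 11 \sqrt{38}\right) - 3057 = 10032 + 11 \sqrt{38}$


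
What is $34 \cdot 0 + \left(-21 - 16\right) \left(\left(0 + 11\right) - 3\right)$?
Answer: $-296$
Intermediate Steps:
$34 \cdot 0 + \left(-21 - 16\right) \left(\left(0 + 11\right) - 3\right) = 0 - 37 \left(11 - 3\right) = 0 - 296 = -296$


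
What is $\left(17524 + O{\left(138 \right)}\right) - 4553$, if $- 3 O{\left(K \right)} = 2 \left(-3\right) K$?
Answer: $13247$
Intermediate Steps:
$O{\left(K \right)} = 2 K$ ($O{\left(K \right)} = - \frac{2 \left(-3\right) K}{3} = - \frac{\left(-6\right) K}{3} = 2 K$)
$\left(17524 + O{\left(138 \right)}\right) - 4553 = \left(17524 + 2 \cdot 138\right) - 4553 = \left(17524 + 276\right) - 4553 = 17800 - 4553 = 13247$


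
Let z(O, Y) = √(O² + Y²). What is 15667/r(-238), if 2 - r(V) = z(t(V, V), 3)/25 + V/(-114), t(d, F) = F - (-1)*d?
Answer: 558136875/147231808 - 254510415*√226585/147231808 ≈ -819.06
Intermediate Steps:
t(d, F) = F + d
r(V) = 2 - √(9 + 4*V²)/25 + V/114 (r(V) = 2 - (√((V + V)² + 3²)/25 + V/(-114)) = 2 - (√((2*V)² + 9)*(1/25) + V*(-1/114)) = 2 - (√(4*V² + 9)*(1/25) - V/114) = 2 - (√(9 + 4*V²)*(1/25) - V/114) = 2 - (√(9 + 4*V²)/25 - V/114) = 2 - (-V/114 + √(9 + 4*V²)/25) = 2 + (-√(9 + 4*V²)/25 + V/114) = 2 - √(9 + 4*V²)/25 + V/114)
15667/r(-238) = 15667/(2 - √(9 + 4*(-238)²)/25 + (1/114)*(-238)) = 15667/(2 - √(9 + 4*56644)/25 - 119/57) = 15667/(2 - √(9 + 226576)/25 - 119/57) = 15667/(2 - √226585/25 - 119/57) = 15667/(-5/57 - √226585/25)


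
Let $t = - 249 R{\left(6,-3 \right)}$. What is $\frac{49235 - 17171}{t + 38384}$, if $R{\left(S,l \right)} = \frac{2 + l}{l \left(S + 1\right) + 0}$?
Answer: $\frac{74816}{89535} \approx 0.83561$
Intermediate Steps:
$R{\left(S,l \right)} = \frac{2 + l}{l \left(1 + S\right)}$ ($R{\left(S,l \right)} = \frac{2 + l}{l \left(1 + S\right) + 0} = \frac{2 + l}{l \left(1 + S\right)}$)
$t = - \frac{83}{7}$ ($t = - 249 \frac{2 - 3}{\left(-3\right) \left(1 + 6\right)} = - 249 \left(\left(- \frac{1}{3}\right) \frac{1}{7} \left(-1\right)\right) = \left(-249\right) \frac{1}{21} = - \frac{83}{7} \approx -11.857$)
$\frac{49235 - 17171}{t + 38384} = \frac{49235 - 17171}{- \frac{83}{7} + 38384} = \frac{32064}{\frac{268605}{7}} = 32064 \cdot \frac{7}{268605} = \frac{74816}{89535}$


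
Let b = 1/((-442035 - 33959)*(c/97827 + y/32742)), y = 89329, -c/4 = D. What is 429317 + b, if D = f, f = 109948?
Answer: 192802377039510173762/449090944544419 ≈ 4.2932e+5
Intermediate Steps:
D = 109948
c = -439792 (c = -4*109948 = -439792)
b = 533841939/449090944544419 (b = 1/((-442035 - 33959)*(-439792/97827 + 89329/32742)) = 1/((-475994)*(-439792*1/97827 + 89329*(1/32742))) = -1/(475994*(-439792/97827 + 89329/32742)) = -1/(475994*(-1886960527/1067683878)) = -1/475994*(-1067683878/1886960527) = 533841939/449090944544419 ≈ 1.1887e-6)
429317 + b = 429317 + 533841939/449090944544419 = 192802377039510173762/449090944544419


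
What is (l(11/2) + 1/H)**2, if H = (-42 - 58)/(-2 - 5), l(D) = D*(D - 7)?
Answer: 167281/2500 ≈ 66.912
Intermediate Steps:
l(D) = D*(-7 + D)
H = 100/7 (H = -100/(-7) = -100*(-1/7) = 100/7 ≈ 14.286)
(l(11/2) + 1/H)**2 = ((11/2)*(-7 + 11/2) + 1/(100/7))**2 = ((11*(1/2))*(-7 + 11*(1/2)) + 7/100)**2 = (11*(-7 + 11/2)/2 + 7/100)**2 = ((11/2)*(-3/2) + 7/100)**2 = (-33/4 + 7/100)**2 = (-409/50)**2 = 167281/2500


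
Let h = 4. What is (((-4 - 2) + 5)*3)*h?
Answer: -12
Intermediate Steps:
(((-4 - 2) + 5)*3)*h = (((-4 - 2) + 5)*3)*4 = ((-6 + 5)*3)*4 = -1*3*4 = -3*4 = -12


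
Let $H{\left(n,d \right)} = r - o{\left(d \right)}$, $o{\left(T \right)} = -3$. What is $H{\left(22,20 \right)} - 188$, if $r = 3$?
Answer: $-182$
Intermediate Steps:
$H{\left(n,d \right)} = 6$ ($H{\left(n,d \right)} = 3 - -3 = 3 + 3 = 6$)
$H{\left(22,20 \right)} - 188 = 6 - 188 = -182$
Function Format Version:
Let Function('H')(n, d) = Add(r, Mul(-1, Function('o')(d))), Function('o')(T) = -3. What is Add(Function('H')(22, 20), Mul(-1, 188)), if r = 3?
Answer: -182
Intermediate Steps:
Function('H')(n, d) = 6 (Function('H')(n, d) = Add(3, Mul(-1, -3)) = Add(3, 3) = 6)
Add(Function('H')(22, 20), Mul(-1, 188)) = Add(6, Mul(-1, 188)) = Add(6, -188) = -182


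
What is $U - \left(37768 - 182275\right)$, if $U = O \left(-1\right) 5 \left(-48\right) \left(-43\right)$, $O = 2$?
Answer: $123867$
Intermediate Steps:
$U = -20640$ ($U = 2 \left(-1\right) 5 \left(-48\right) \left(-43\right) = \left(-2\right) 5 \left(-48\right) \left(-43\right) = \left(-10\right) \left(-48\right) \left(-43\right) = 480 \left(-43\right) = -20640$)
$U - \left(37768 - 182275\right) = -20640 - \left(37768 - 182275\right) = -20640 - -144507 = -20640 + 144507 = 123867$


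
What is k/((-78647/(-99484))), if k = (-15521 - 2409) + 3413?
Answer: -1444209228/78647 ≈ -18363.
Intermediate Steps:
k = -14517 (k = -17930 + 3413 = -14517)
k/((-78647/(-99484))) = -14517/((-78647/(-99484))) = -14517/((-78647*(-1/99484))) = -14517/78647/99484 = -14517*99484/78647 = -1444209228/78647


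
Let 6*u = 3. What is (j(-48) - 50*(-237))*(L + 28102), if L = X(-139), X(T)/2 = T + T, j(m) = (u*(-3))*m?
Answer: 328403412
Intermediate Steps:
u = 1/2 (u = (1/6)*3 = 1/2 ≈ 0.50000)
j(m) = -3*m/2 (j(m) = ((1/2)*(-3))*m = -3*m/2)
X(T) = 4*T (X(T) = 2*(T + T) = 2*(2*T) = 4*T)
L = -556 (L = 4*(-139) = -556)
(j(-48) - 50*(-237))*(L + 28102) = (-3/2*(-48) - 50*(-237))*(-556 + 28102) = (72 + 11850)*27546 = 11922*27546 = 328403412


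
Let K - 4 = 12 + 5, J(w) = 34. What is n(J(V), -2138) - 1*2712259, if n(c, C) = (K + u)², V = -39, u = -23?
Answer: -2712255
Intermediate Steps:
K = 21 (K = 4 + (12 + 5) = 4 + 17 = 21)
n(c, C) = 4 (n(c, C) = (21 - 23)² = (-2)² = 4)
n(J(V), -2138) - 1*2712259 = 4 - 1*2712259 = 4 - 2712259 = -2712255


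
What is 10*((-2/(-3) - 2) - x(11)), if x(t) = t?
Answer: -370/3 ≈ -123.33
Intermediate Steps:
10*((-2/(-3) - 2) - x(11)) = 10*((-2/(-3) - 2) - 1*11) = 10*((-⅓*(-2) - 2) - 11) = 10*((⅔ - 2) - 11) = 10*(-4/3 - 11) = 10*(-37/3) = -370/3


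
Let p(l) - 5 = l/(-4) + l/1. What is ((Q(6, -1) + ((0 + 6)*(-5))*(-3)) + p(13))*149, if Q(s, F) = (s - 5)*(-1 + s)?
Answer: 65411/4 ≈ 16353.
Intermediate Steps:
Q(s, F) = (-1 + s)*(-5 + s) (Q(s, F) = (-5 + s)*(-1 + s) = (-1 + s)*(-5 + s))
p(l) = 5 + 3*l/4 (p(l) = 5 + (l/(-4) + l/1) = 5 + (l*(-¼) + l*1) = 5 + (-l/4 + l) = 5 + 3*l/4)
((Q(6, -1) + ((0 + 6)*(-5))*(-3)) + p(13))*149 = (((5 + 6² - 6*6) + ((0 + 6)*(-5))*(-3)) + (5 + (¾)*13))*149 = (((5 + 36 - 36) + (6*(-5))*(-3)) + (5 + 39/4))*149 = ((5 - 30*(-3)) + 59/4)*149 = ((5 + 90) + 59/4)*149 = (95 + 59/4)*149 = (439/4)*149 = 65411/4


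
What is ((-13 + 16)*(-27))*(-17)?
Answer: 1377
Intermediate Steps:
((-13 + 16)*(-27))*(-17) = (3*(-27))*(-17) = -81*(-17) = 1377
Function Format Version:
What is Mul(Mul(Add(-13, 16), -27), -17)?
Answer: 1377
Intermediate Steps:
Mul(Mul(Add(-13, 16), -27), -17) = Mul(Mul(3, -27), -17) = Mul(-81, -17) = 1377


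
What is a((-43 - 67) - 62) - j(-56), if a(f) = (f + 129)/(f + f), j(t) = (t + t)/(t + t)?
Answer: -7/8 ≈ -0.87500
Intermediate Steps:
j(t) = 1 (j(t) = (2*t)/((2*t)) = (2*t)*(1/(2*t)) = 1)
a(f) = (129 + f)/(2*f) (a(f) = (129 + f)/((2*f)) = (129 + f)*(1/(2*f)) = (129 + f)/(2*f))
a((-43 - 67) - 62) - j(-56) = (129 + ((-43 - 67) - 62))/(2*((-43 - 67) - 62)) - 1*1 = (129 + (-110 - 62))/(2*(-110 - 62)) - 1 = (1/2)*(129 - 172)/(-172) - 1 = (1/2)*(-1/172)*(-43) - 1 = 1/8 - 1 = -7/8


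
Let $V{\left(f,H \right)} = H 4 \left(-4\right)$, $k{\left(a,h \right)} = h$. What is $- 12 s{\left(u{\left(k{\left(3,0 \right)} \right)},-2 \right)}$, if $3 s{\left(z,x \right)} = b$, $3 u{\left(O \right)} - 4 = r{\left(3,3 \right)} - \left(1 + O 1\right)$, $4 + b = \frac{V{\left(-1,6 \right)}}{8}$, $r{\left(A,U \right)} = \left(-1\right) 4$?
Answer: $64$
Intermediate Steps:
$V{\left(f,H \right)} = - 16 H$ ($V{\left(f,H \right)} = 4 H \left(-4\right) = - 16 H$)
$r{\left(A,U \right)} = -4$
$b = -16$ ($b = -4 + \frac{\left(-16\right) 6}{8} = -4 - 12 = -16$)
$u{\left(O \right)} = - \frac{1}{3} - \frac{O}{3}$ ($u{\left(O \right)} = \frac{4}{3} + \frac{-4 - \left(1 + O 1\right)}{3} = \frac{4}{3} + \frac{-4 - \left(1 + O\right)}{3} = \frac{4}{3} + \frac{-5 - O}{3} = \frac{4}{3} - \left(\frac{5}{3} + \frac{O}{3}\right) = - \frac{1}{3} - \frac{O}{3}$)
$s{\left(z,x \right)} = - \frac{16}{3}$ ($s{\left(z,x \right)} = \frac{1}{3} \left(-16\right) = - \frac{16}{3}$)
$- 12 s{\left(u{\left(k{\left(3,0 \right)} \right)},-2 \right)} = \left(-12\right) \left(- \frac{16}{3}\right) = 64$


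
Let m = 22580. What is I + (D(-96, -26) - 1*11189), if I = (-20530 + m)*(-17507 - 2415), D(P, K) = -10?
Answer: -40851299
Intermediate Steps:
I = -40840100 (I = (-20530 + 22580)*(-17507 - 2415) = 2050*(-19922) = -40840100)
I + (D(-96, -26) - 1*11189) = -40840100 + (-10 - 1*11189) = -40840100 + (-10 - 11189) = -40840100 - 11199 = -40851299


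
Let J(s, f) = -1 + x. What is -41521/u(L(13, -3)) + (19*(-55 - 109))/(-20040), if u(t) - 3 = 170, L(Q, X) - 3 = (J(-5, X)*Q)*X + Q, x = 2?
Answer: -207885443/866730 ≈ -239.85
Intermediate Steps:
J(s, f) = 1 (J(s, f) = -1 + 2 = 1)
L(Q, X) = 3 + Q + Q*X (L(Q, X) = 3 + ((1*Q)*X + Q) = 3 + (Q*X + Q) = 3 + (Q + Q*X) = 3 + Q + Q*X)
u(t) = 173 (u(t) = 3 + 170 = 173)
-41521/u(L(13, -3)) + (19*(-55 - 109))/(-20040) = -41521/173 + (19*(-55 - 109))/(-20040) = -41521*1/173 + (19*(-164))*(-1/20040) = -41521/173 - 3116*(-1/20040) = -41521/173 + 779/5010 = -207885443/866730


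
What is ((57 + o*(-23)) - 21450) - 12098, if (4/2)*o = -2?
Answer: -33468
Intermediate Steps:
o = -1 (o = (½)*(-2) = -1)
((57 + o*(-23)) - 21450) - 12098 = ((57 - 1*(-23)) - 21450) - 12098 = ((57 + 23) - 21450) - 12098 = (80 - 21450) - 12098 = -21370 - 12098 = -33468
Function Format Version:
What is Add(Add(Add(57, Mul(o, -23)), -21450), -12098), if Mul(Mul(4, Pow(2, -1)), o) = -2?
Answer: -33468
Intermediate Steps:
o = -1 (o = Mul(Rational(1, 2), -2) = -1)
Add(Add(Add(57, Mul(o, -23)), -21450), -12098) = Add(Add(Add(57, Mul(-1, -23)), -21450), -12098) = Add(Add(Add(57, 23), -21450), -12098) = Add(Add(80, -21450), -12098) = Add(-21370, -12098) = -33468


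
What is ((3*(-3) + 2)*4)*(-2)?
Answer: 56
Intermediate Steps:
((3*(-3) + 2)*4)*(-2) = ((-9 + 2)*4)*(-2) = -7*4*(-2) = -28*(-2) = 56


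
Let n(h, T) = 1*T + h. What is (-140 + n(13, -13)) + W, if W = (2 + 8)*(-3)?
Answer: -170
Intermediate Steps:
n(h, T) = T + h
W = -30 (W = 10*(-3) = -30)
(-140 + n(13, -13)) + W = (-140 + (-13 + 13)) - 30 = (-140 + 0) - 30 = -140 - 30 = -170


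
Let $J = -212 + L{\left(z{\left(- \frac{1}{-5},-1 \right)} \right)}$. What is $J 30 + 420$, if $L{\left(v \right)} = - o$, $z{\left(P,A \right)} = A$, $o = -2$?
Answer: $-5880$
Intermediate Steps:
$L{\left(v \right)} = 2$ ($L{\left(v \right)} = \left(-1\right) \left(-2\right) = 2$)
$J = -210$ ($J = -212 + 2 = -210$)
$J 30 + 420 = \left(-210\right) 30 + 420 = -6300 + 420 = -5880$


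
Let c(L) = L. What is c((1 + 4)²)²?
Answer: 625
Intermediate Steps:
c((1 + 4)²)² = ((1 + 4)²)² = (5²)² = 25² = 625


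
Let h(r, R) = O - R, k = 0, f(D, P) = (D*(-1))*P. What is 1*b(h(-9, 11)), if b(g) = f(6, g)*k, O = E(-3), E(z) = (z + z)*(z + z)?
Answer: 0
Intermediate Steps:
E(z) = 4*z² (E(z) = (2*z)*(2*z) = 4*z²)
O = 36 (O = 4*(-3)² = 4*9 = 36)
f(D, P) = -D*P (f(D, P) = (-D)*P = -D*P)
h(r, R) = 36 - R
b(g) = 0 (b(g) = -1*6*g*0 = -6*g*0 = 0)
1*b(h(-9, 11)) = 1*0 = 0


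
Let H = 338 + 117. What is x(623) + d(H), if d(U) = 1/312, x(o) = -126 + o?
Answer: 155065/312 ≈ 497.00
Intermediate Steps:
H = 455
d(U) = 1/312
x(623) + d(H) = (-126 + 623) + 1/312 = 497 + 1/312 = 155065/312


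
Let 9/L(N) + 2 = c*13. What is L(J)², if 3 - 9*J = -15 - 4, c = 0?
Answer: 81/4 ≈ 20.250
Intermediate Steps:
J = 22/9 (J = ⅓ - (-15 - 4)/9 = ⅓ - ⅑*(-19) = ⅓ + 19/9 = 22/9 ≈ 2.4444)
L(N) = -9/2 (L(N) = 9/(-2 + 0*13) = 9/(-2 + 0) = 9/(-2) = 9*(-½) = -9/2)
L(J)² = (-9/2)² = 81/4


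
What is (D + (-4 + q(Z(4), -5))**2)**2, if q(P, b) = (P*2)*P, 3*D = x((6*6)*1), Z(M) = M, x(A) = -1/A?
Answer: 7169178241/11664 ≈ 6.1464e+5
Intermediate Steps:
D = -1/108 (D = (-1/((6*6)*1))/3 = (-1/(36*1))/3 = (-1/36)/3 = (-1*1/36)/3 = (1/3)*(-1/36) = -1/108 ≈ -0.0092593)
q(P, b) = 2*P**2 (q(P, b) = (2*P)*P = 2*P**2)
(D + (-4 + q(Z(4), -5))**2)**2 = (-1/108 + (-4 + 2*4**2)**2)**2 = (-1/108 + (-4 + 2*16)**2)**2 = (-1/108 + (-4 + 32)**2)**2 = (-1/108 + 28**2)**2 = (-1/108 + 784)**2 = (84671/108)**2 = 7169178241/11664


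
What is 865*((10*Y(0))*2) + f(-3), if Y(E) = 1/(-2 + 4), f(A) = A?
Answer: 8647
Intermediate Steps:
Y(E) = 1/2
865*((10*Y(0))*2) + f(-3) = 865*((10*(1/2))*2) - 3 = 865*(5*2) - 3 = 865*10 - 3 = 8650 - 3 = 8647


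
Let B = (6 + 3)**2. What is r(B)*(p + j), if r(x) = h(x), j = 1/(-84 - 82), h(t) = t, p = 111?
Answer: 1492425/166 ≈ 8990.5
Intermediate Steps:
B = 81 (B = 9**2 = 81)
j = -1/166 (j = 1/(-166) = -1/166 ≈ -0.0060241)
r(x) = x
r(B)*(p + j) = 81*(111 - 1/166) = 81*(18425/166) = 1492425/166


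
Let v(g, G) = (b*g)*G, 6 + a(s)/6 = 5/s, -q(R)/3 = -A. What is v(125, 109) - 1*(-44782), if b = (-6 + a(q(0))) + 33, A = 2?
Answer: -9718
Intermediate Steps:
q(R) = 6 (q(R) = -(-3)*2 = -3*(-2) = 6)
a(s) = -36 + 30/s (a(s) = -36 + 6*(5/s) = -36 + 30/s)
b = -4 (b = (-6 + (-36 + 30/6)) + 33 = (-6 + (-36 + 30*(1/6))) + 33 = (-6 + (-36 + 5)) + 33 = (-6 - 31) + 33 = -37 + 33 = -4)
v(g, G) = -4*G*g (v(g, G) = (-4*g)*G = -4*G*g)
v(125, 109) - 1*(-44782) = -4*109*125 - 1*(-44782) = -54500 + 44782 = -9718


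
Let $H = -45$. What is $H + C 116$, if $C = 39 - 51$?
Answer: $-1437$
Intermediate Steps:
$C = -12$
$H + C 116 = -45 - 1392 = -1437$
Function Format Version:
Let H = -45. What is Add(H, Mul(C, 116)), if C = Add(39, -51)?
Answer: -1437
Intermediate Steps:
C = -12
Add(H, Mul(C, 116)) = Add(-45, Mul(-12, 116)) = Add(-45, -1392) = -1437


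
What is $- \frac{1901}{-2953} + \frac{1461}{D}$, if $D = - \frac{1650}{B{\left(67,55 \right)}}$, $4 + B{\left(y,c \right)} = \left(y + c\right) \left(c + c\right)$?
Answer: $- \frac{9646325813}{812075} \approx -11879.0$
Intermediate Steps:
$B{\left(y,c \right)} = -4 + 2 c \left(c + y\right)$ ($B{\left(y,c \right)} = -4 + \left(y + c\right) \left(c + c\right) = -4 + \left(c + y\right) 2 c = -4 + 2 c \left(c + y\right)$)
$D = - \frac{275}{2236}$ ($D = - \frac{1650}{-4 + 2 \cdot 55^{2} + 2 \cdot 55 \cdot 67} = - \frac{1650}{-4 + 2 \cdot 3025 + 7370} = - \frac{1650}{-4 + 6050 + 7370} = - \frac{1650}{13416} = \left(-1650\right) \frac{1}{13416} = - \frac{275}{2236} \approx -0.12299$)
$- \frac{1901}{-2953} + \frac{1461}{D} = - \frac{1901}{-2953} + \frac{1461}{- \frac{275}{2236}} = \left(-1901\right) \left(- \frac{1}{2953}\right) + 1461 \left(- \frac{2236}{275}\right) = \frac{1901}{2953} - \frac{3266796}{275} = - \frac{9646325813}{812075}$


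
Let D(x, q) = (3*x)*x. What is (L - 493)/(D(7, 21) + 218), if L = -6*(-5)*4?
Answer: -373/365 ≈ -1.0219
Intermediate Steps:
D(x, q) = 3*x²
L = 120 (L = 30*4 = 120)
(L - 493)/(D(7, 21) + 218) = (120 - 493)/(3*7² + 218) = -373/(3*49 + 218) = -373/(147 + 218) = -373/365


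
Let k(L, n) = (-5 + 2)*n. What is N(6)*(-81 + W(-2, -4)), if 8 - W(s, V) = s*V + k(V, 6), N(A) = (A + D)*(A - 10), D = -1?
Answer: 1260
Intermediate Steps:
k(L, n) = -3*n
N(A) = (-1 + A)*(-10 + A) (N(A) = (A - 1)*(A - 10) = (-1 + A)*(-10 + A))
W(s, V) = 26 - V*s (W(s, V) = 8 - (s*V - 3*6) = 8 - (V*s - 18) = 8 - (-18 + V*s) = 8 + (18 - V*s) = 26 - V*s)
N(6)*(-81 + W(-2, -4)) = (10 + 6**2 - 11*6)*(-81 + (26 - 1*(-4)*(-2))) = (10 + 36 - 66)*(-81 + (26 - 8)) = -20*(-81 + 18) = -20*(-63) = 1260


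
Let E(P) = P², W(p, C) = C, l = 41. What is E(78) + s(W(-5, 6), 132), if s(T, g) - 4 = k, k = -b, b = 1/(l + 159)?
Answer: 1217599/200 ≈ 6088.0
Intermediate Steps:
b = 1/200 (b = 1/(41 + 159) = 1/200 ≈ 0.0050000)
k = -1/200 (k = -1*1/200 = -1/200 ≈ -0.0050000)
s(T, g) = 799/200 (s(T, g) = 4 - 1/200 = 799/200)
E(78) + s(W(-5, 6), 132) = 78² + 799/200 = 6084 + 799/200 = 1217599/200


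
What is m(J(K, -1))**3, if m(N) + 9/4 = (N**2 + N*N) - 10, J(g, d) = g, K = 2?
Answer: -4913/64 ≈ -76.766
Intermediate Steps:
m(N) = -49/4 + 2*N**2 (m(N) = -9/4 + ((N**2 + N*N) - 10) = -9/4 + ((N**2 + N**2) - 10) = -9/4 + (2*N**2 - 10) = -9/4 + (-10 + 2*N**2) = -49/4 + 2*N**2)
m(J(K, -1))**3 = (-49/4 + 2*2**2)**3 = (-49/4 + 2*4)**3 = (-49/4 + 8)**3 = (-17/4)**3 = -4913/64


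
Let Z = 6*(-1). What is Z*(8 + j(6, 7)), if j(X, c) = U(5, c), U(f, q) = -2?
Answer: -36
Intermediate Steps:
j(X, c) = -2
Z = -6
Z*(8 + j(6, 7)) = -6*(8 - 2) = -6*6 = -36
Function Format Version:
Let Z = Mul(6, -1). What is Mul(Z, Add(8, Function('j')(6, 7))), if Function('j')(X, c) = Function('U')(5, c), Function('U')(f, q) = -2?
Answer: -36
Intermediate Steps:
Function('j')(X, c) = -2
Z = -6
Mul(Z, Add(8, Function('j')(6, 7))) = Mul(-6, Add(8, -2)) = Mul(-6, 6) = -36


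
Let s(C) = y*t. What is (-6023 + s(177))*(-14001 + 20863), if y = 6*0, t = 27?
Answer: -41329826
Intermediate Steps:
y = 0
s(C) = 0 (s(C) = 0*27 = 0)
(-6023 + s(177))*(-14001 + 20863) = (-6023 + 0)*(-14001 + 20863) = -6023*6862 = -41329826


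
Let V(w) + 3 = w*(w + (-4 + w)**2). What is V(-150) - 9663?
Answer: -3544566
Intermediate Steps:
V(w) = -3 + w*(w + (-4 + w)**2)
V(-150) - 9663 = (-3 + (-150)**2 - 150*(-4 - 150)**2) - 9663 = (-3 + 22500 - 150*(-154)**2) - 9663 = (-3 + 22500 - 150*23716) - 9663 = (-3 + 22500 - 3557400) - 9663 = -3534903 - 9663 = -3544566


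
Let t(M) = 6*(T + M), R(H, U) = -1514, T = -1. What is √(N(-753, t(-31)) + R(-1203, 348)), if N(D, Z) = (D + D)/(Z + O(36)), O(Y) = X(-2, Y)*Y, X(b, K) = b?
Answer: I*√730015/22 ≈ 38.837*I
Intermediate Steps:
O(Y) = -2*Y
t(M) = -6 + 6*M (t(M) = 6*(-1 + M) = -6 + 6*M)
N(D, Z) = 2*D/(-72 + Z) (N(D, Z) = (D + D)/(Z - 2*36) = (2*D)/(Z - 72) = (2*D)/(-72 + Z) = 2*D/(-72 + Z))
√(N(-753, t(-31)) + R(-1203, 348)) = √(2*(-753)/(-72 + (-6 + 6*(-31))) - 1514) = √(2*(-753)/(-72 + (-6 - 186)) - 1514) = √(2*(-753)/(-72 - 192) - 1514) = √(2*(-753)/(-264) - 1514) = √(2*(-753)*(-1/264) - 1514) = √(251/44 - 1514) = √(-66365/44) = I*√730015/22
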